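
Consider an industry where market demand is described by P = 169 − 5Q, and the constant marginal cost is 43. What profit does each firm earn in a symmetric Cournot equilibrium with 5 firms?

Cournot with 5 identical firms: the symmetric best-response condition is 169 − 30q = 43. Each firm produces q = 4.2, total output Q = 21, price P = 64.
Each firm's profit = (64 − 43)·4.2 = 88.2.

π_i = 88.2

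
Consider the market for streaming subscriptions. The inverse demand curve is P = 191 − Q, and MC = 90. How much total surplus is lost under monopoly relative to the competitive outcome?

Competitive firms price at marginal cost: P = 90, giving Q = 101.
Monopoly sets MR = MC: 191 − 2Q = 90 ⇒ Q = 50.5, P = 191 − 50.5 = 140.5.
DWL is the triangle between Q = 50.5 and Q = 101: ½·(101 − 50.5)·(140.5 − 90) = 1275.125.

DWL = 1275.125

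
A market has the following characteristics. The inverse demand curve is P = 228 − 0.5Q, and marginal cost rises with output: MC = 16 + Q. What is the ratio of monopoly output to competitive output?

Q_m/Q_c = 0.75

A monopolist chooses Q where MR = MC. MR = 228 − Q; setting this equal to 16 + Q gives Q = 106 and P = 175.
Competitive equilibrium sets price equal to marginal cost: 228 − 0.5Q = 16 + Q, so Q = 424/3 and P = 472/3.
Ratio Q_m/Q_c = 106/(424/3) = 0.75.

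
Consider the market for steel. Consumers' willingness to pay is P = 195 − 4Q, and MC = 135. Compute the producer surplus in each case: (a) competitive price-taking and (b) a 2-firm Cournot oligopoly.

Competition: PS = 0; Cournot: PS = 200

Under competition P = MC = 135, so Q = (195 − 135)/4 = 15.
PS = (135 − 135)·15 = 0.
With 2 symmetric Cournot firms, each firm's FOC gives 195 − 12q = 135, so q = 5, Q = 2·5 = 10, and P = 155.
PS = (155 − 135)·10 = 200.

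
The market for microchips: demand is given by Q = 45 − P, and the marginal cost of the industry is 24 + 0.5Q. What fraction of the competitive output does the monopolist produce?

Q_m/Q_c = 0.6

Inverting demand: P = 45 − Q.
The monopolist equates marginal revenue to marginal cost: 45 − 2Q = 24 + 0.5Q, so Q = 8.4. From demand, P = 36.6.
Under competition P = MC: 45 − Q = 24 + 0.5Q ⇒ Q = 14, P = 31.
Ratio Q_m/Q_c = 8.4/14 = 0.6.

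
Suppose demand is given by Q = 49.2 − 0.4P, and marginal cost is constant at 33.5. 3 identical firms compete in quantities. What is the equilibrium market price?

Inverting demand: P = 123 − 2.5Q.
With 3 symmetric Cournot firms, each firm's FOC gives 123 − 10q = 33.5, so q = 8.95, Q = 3·8.95 = 26.85, and P = 55.875.

P = 55.875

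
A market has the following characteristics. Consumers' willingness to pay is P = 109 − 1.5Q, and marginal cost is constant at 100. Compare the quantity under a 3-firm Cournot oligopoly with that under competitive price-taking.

Cournot with 3 identical firms: the symmetric best-response condition is 109 − 6q = 100. Each firm produces q = 1.5, total output Q = 4.5, price P = 102.25.
Under competition P = MC = 100, so Q = (109 − 100)/1.5 = 6.

Cournot: Q = 4.5; Competition: Q = 6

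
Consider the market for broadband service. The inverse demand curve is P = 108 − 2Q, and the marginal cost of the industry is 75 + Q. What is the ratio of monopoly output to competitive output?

Q_m/Q_c = 0.6

The monopolist equates marginal revenue to marginal cost: 108 − 4Q = 75 + Q, so Q = 6.6. From demand, P = 94.8.
Competitive equilibrium sets price equal to marginal cost: 108 − 2Q = 75 + Q, so Q = 11 and P = 86.
Ratio Q_m/Q_c = 6.6/11 = 0.6.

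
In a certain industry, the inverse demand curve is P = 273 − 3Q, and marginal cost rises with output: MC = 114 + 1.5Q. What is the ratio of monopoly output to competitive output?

Q_m/Q_c = 0.6

A monopolist chooses Q where MR = MC. MR = 273 − 6Q; setting this equal to 114 + 1.5Q gives Q = 21.2 and P = 209.4.
Competitive equilibrium sets price equal to marginal cost: 273 − 3Q = 114 + 1.5Q, so Q = 106/3 and P = 167.
Ratio Q_m/Q_c = 21.2/(106/3) = 0.6.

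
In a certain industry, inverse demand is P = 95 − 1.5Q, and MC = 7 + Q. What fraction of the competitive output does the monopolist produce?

Q_m/Q_c = 0.625

Monopoly sets MR = MC: 95 − 3Q = 7 + Q ⇒ Q = 22, P = 95 − 1.5·22 = 62.
Under competition P = MC: 95 − 1.5Q = 7 + Q ⇒ Q = 35.2, P = 42.2.
Ratio Q_m/Q_c = 22/35.2 = 0.625.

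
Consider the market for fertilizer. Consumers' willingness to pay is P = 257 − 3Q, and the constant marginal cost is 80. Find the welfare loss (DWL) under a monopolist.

Competitive firms price at marginal cost: P = 80, giving Q = 59.
A monopolist chooses Q where MR = MC. MR = 257 − 6Q; setting this equal to 80 gives Q = 29.5 and P = 168.5.
DWL is the triangle between Q = 29.5 and Q = 59: ½·(59 − 29.5)·(168.5 − 80) = 1305.375.

DWL = 1305.375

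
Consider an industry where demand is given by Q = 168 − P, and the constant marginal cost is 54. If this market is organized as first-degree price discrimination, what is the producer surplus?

Inverting demand: P = 168 − Q.
With perfect price discrimination, output is the efficient level Q = 114 (where demand meets MC), but every buyer pays their willingness to pay: CS = 0 and PS = total surplus.
PS = ½·(168 − 54)·114 = 6498.

PS = 6498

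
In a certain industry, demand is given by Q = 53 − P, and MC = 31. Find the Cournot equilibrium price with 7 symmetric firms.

Inverting demand: P = 53 − Q.
Cournot with 7 identical firms: the symmetric best-response condition is 53 − 8q = 31. Each firm produces q = 2.75, total output Q = 19.25, price P = 33.75.

P = 33.75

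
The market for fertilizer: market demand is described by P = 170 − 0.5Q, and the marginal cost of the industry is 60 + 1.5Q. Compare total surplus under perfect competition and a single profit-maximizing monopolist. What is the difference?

Competitive equilibrium sets price equal to marginal cost: 170 − 0.5Q = 60 + 1.5Q, so Q = 55 and P = 142.5.
CS = ½·(170 − 142.5)·55 = 756.25; PS = (142.5·55 − 60·55 − ½·1.5·55²) = 2268.75; TS = 3025.
Monopoly sets MR = MC: 170 − Q = 60 + 1.5Q ⇒ Q = 44, P = 170 − 0.5·44 = 148.
CS = ½·(170 − 148)·44 = 484; PS = (148·44 − 60·44 − ½·1.5·44²) = 2420; TS = 2904.
Change in total surplus: 2904 − 3025 = −121.

TS falls by 121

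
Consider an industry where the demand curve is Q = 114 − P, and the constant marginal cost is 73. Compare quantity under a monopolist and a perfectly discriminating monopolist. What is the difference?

Inverting demand: P = 114 − Q.
A monopolist chooses Q where MR = MC. MR = 114 − 2Q; setting this equal to 73 gives Q = 20.5 and P = 93.5.
A perfectly discriminating monopolist sells every unit with P(Q) ≥ MC(Q), so output equals the competitive quantity Q = 41. Each buyer pays their reservation price, so CS = 0 and the firm captures all surplus.
Change in quantity: 41 − 20.5 = 20.5.

Quantity rises by 20.5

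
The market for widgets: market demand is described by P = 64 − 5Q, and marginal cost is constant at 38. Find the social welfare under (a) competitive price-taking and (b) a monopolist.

Perfect competition: P = MC = 38, so 64 − 5Q = 38 and Q = 5.2.
CS = ½·(64 − 38)·5.2 = 67.6; PS = (38 − 38)·5.2 = 0; TS = 67.6.
The monopolist equates marginal revenue to marginal cost: 64 − 10Q = 38, so Q = 2.6. From demand, P = 51.
CS = ½·(64 − 51)·2.6 = 16.9; PS = (51 − 38)·2.6 = 33.8; TS = 50.7.

Competition: TS = 67.6; Monopoly: TS = 50.7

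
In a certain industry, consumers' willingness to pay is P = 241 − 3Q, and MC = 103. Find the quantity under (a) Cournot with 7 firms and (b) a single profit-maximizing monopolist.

With 7 symmetric Cournot firms, each firm's FOC gives 241 − 24q = 103, so q = 5.75, Q = 7·5.75 = 40.25, and P = 120.25.
Monopoly sets MR = MC: 241 − 6Q = 103 ⇒ Q = 23, P = 241 − 3·23 = 172.

Cournot: Q = 40.25; Monopoly: Q = 23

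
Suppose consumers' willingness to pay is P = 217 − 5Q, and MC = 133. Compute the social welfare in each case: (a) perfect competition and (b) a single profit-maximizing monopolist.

Perfect competition: P = MC = 133, so 217 − 5Q = 133 and Q = 16.8.
CS = ½·(217 − 133)·16.8 = 705.6; PS = (133 − 133)·16.8 = 0; TS = 705.6.
A monopolist chooses Q where MR = MC. MR = 217 − 10Q; setting this equal to 133 gives Q = 8.4 and P = 175.
CS = ½·(217 − 175)·8.4 = 176.4; PS = (175 − 133)·8.4 = 352.8; TS = 529.2.

Competition: TS = 705.6; Monopoly: TS = 529.2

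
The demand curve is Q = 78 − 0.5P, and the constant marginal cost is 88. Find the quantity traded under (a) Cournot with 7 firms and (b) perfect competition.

Cournot: Q = 29.75; Competition: Q = 34

Inverting demand: P = 156 − 2Q.
Cournot with 7 identical firms: the symmetric best-response condition is 156 − 16q = 88. Each firm produces q = 4.25, total output Q = 29.75, price P = 96.5.
Competitive firms price at marginal cost: P = 88, giving Q = 34.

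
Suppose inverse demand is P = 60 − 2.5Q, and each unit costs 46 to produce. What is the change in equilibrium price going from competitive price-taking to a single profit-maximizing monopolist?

P rises by 7

Under competition P = MC = 46, so Q = (60 − 46)/2.5 = 5.6.
The monopolist equates marginal revenue to marginal cost: 60 − 5Q = 46, so Q = 2.8. From demand, P = 53.
Change in equilibrium price: 53 − 46 = 7.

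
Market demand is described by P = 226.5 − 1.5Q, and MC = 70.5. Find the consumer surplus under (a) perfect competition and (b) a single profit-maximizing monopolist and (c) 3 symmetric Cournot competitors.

Competition: CS = 8112; Monopoly: CS = 2028; Cournot: CS = 4563

Under competition P = MC = 70.5, so Q = (226.5 − 70.5)/1.5 = 104.
CS = ½·(226.5 − 70.5)·104 = 8112.
A monopolist chooses Q where MR = MC. MR = 226.5 − 3Q; setting this equal to 70.5 gives Q = 52 and P = 148.5.
CS = ½·(226.5 − 148.5)·52 = 2028.
Cournot with 3 identical firms: the symmetric best-response condition is 226.5 − 6q = 70.5. Each firm produces q = 26, total output Q = 78, price P = 109.5.
CS = ½·(226.5 − 109.5)·78 = 4563.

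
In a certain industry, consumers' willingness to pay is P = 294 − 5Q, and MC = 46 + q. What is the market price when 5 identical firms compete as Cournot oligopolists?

Cournot with 5 identical firms: the symmetric best-response condition is 294 − 30q = 46 + q. Each firm produces q = 8, total output Q = 40, price P = 94.

P = 94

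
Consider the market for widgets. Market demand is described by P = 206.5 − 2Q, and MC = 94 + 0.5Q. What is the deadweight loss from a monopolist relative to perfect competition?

Under competition P = MC: 206.5 − 2Q = 94 + 0.5Q ⇒ Q = 45, P = 116.5.
The monopolist equates marginal revenue to marginal cost: 206.5 − 4Q = 94 + 0.5Q, so Q = 25. From demand, P = 156.5.
CS = ½·(206.5 − 116.5)·45 = 2025; PS = (116.5·45 − 94·45 − ½·0.5·45²) = 506.25; TS = 2531.25.
CS = ½·(206.5 − 156.5)·25 = 625; PS = (156.5·25 − 94·25 − ½·0.5·25²) = 1406.25; TS = 2031.25.
DWL = 2531.25 − 2031.25 = 500.

DWL = 500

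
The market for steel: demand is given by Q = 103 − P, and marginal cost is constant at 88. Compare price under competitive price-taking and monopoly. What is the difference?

Price rises by 7.5

Inverting demand: P = 103 − Q.
Under competition P = MC = 88, so Q = (103 − 88)/1 = 15.
Monopoly sets MR = MC: 103 − 2Q = 88 ⇒ Q = 7.5, P = 103 − 7.5 = 95.5.
Change in price: 95.5 − 88 = 7.5.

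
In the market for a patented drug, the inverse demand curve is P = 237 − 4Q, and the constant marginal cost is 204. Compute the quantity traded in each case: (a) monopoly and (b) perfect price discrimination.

The monopolist equates marginal revenue to marginal cost: 237 − 8Q = 204, so Q = 4.125. From demand, P = 220.5.
A perfectly discriminating monopolist sells every unit with P(Q) ≥ MC(Q), so output equals the competitive quantity Q = 8.25. Each buyer pays their reservation price, so CS = 0 and the firm captures all surplus.

Monopoly: Q = 4.125; Perfect PD: Q = 8.25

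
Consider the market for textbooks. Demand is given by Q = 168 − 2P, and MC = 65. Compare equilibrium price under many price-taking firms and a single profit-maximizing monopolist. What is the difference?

Inverting demand: P = 84 − 0.5Q.
Under competition P = MC = 65, so Q = (84 − 65)/0.5 = 38.
The monopolist equates marginal revenue to marginal cost: 84 − Q = 65, so Q = 19. From demand, P = 74.5.
Change in equilibrium price: 74.5 − 65 = 9.5.

P rises by 9.5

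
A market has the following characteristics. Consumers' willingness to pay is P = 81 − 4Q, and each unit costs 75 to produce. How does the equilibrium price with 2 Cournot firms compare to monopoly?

Cournot with 2 identical firms: the symmetric best-response condition is 81 − 12q = 75. Each firm produces q = 0.5, total output Q = 1, price P = 77.
Monopoly sets MR = MC: 81 − 8Q = 75 ⇒ Q = 0.75, P = 81 − 4·0.75 = 78.

Cournot: P = 77; Monopoly: P = 78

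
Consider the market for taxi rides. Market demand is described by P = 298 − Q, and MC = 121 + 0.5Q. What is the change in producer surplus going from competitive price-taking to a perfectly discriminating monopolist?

Competitive equilibrium sets price equal to marginal cost: 298 − Q = 121 + 0.5Q, so Q = 118 and P = 180.
PS = P·Q − VC(Q) = 180·118 − (121·118 + ½·0.5·118²) = 3481.
Under first-degree price discrimination the firm charges each unit its demand price and produces up to where P = MC, i.e. Q = 118. Consumer surplus is zero; producer surplus equals total surplus.
PS = ½·(298 − 121)·118 = 10443.
Change in producer surplus: 10443 − 3481 = 6962.

Producer surplus rises by 6962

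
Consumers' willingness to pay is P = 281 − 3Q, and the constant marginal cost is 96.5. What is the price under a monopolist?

P = 188.75

The monopolist equates marginal revenue to marginal cost: 281 − 6Q = 96.5, so Q = 30.75. From demand, P = 188.75.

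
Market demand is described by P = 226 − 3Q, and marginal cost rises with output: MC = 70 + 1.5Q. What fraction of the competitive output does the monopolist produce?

The monopolist equates marginal revenue to marginal cost: 226 − 6Q = 70 + 1.5Q, so Q = 20.8. From demand, P = 163.6.
Competitive equilibrium sets price equal to marginal cost: 226 − 3Q = 70 + 1.5Q, so Q = 104/3 and P = 122.
Ratio Q_m/Q_c = 20.8/(104/3) = 0.6.

Q_m/Q_c = 0.6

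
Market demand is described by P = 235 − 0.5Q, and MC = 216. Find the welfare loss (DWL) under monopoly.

DWL = 90.25

Competitive firms price at marginal cost: P = 216, giving Q = 38.
A monopolist chooses Q where MR = MC. MR = 235 − Q; setting this equal to 216 gives Q = 19 and P = 225.5.
DWL is the triangle between Q = 19 and Q = 38: ½·(38 − 19)·(225.5 − 216) = 90.25.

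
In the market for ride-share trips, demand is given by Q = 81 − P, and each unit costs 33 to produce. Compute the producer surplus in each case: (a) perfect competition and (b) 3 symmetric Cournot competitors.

Inverting demand: P = 81 − Q.
Perfect competition: P = MC = 33, so 81 − Q = 33 and Q = 48.
PS = (33 − 33)·48 = 0.
In a 3-firm Cournot equilibrium, symmetry and the first-order condition give q = (81 − 33)/(4) = 12. So Q = 36 and P = 45.
PS = (45 − 33)·36 = 432.

Competition: PS = 0; Cournot: PS = 432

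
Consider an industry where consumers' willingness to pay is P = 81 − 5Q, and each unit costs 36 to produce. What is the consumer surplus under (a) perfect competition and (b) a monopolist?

Perfect competition: P = MC = 36, so 81 − 5Q = 36 and Q = 9.
CS = ½·(81 − 36)·9 = 202.5.
Monopoly sets MR = MC: 81 − 10Q = 36 ⇒ Q = 4.5, P = 81 − 5·4.5 = 58.5.
CS = ½·(81 − 58.5)·4.5 = 50.625.

Competition: CS = 202.5; Monopoly: CS = 50.625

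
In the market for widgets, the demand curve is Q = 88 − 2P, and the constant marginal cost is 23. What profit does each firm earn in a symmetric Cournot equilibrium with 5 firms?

Inverting demand: P = 44 − 0.5Q.
With 5 symmetric Cournot firms, each firm's FOC gives 44 − 3q = 23, so q = 7, Q = 5·7 = 35, and P = 26.5.
Each firm's profit = (26.5 − 23)·7 = 24.5.

π_i = 24.5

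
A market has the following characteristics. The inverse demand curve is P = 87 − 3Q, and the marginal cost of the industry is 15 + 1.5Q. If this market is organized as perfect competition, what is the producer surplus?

PS = 192

Competitive equilibrium sets price equal to marginal cost: 87 − 3Q = 15 + 1.5Q, so Q = 16 and P = 39.
PS = P·Q − VC(Q) = 39·16 − (15·16 + ½·1.5·16²) = 192.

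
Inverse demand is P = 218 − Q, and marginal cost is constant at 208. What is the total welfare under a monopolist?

The monopolist equates marginal revenue to marginal cost: 218 − 2Q = 208, so Q = 5. From demand, P = 213.
CS = ½·(218 − 213)·5 = 12.5; PS = (213 − 208)·5 = 25; TS = 37.5.

TS = 37.5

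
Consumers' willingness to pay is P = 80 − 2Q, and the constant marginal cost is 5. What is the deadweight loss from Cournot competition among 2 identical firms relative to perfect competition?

DWL = 156.25

Competitive firms price at marginal cost: P = 5, giving Q = 37.5.
In a 2-firm Cournot equilibrium, symmetry and the first-order condition give q = (80 − 5)/(6) = 12.5. So Q = 25 and P = 30.
DWL is the triangle between Q = 25 and Q = 37.5: ½·(37.5 − 25)·(30 − 5) = 156.25.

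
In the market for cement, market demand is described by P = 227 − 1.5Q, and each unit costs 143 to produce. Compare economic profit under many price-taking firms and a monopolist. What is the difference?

Perfect competition: P = MC = 143, so 227 − 1.5Q = 143 and Q = 56.
Profit = (143 − 143)·56 = 0.
A monopolist chooses Q where MR = MC. MR = 227 − 3Q; setting this equal to 143 gives Q = 28 and P = 185.
Profit = (185 − 143)·28 = 1176.
Change in economic profit: 1176 − 0 = 1176.

π rises by 1176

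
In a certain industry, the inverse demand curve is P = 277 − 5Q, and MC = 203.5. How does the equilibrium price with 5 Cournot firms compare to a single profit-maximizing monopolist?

Cournot with 5 identical firms: the symmetric best-response condition is 277 − 30q = 203.5. Each firm produces q = 2.45, total output Q = 12.25, price P = 215.75.
A monopolist chooses Q where MR = MC. MR = 277 − 10Q; setting this equal to 203.5 gives Q = 7.35 and P = 240.25.

Cournot: P = 215.75; Monopoly: P = 240.25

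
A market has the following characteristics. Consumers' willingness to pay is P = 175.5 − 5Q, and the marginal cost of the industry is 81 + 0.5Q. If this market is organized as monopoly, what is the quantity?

Monopoly sets MR = MC: 175.5 − 10Q = 81 + 0.5Q ⇒ Q = 9, P = 175.5 − 5·9 = 130.5.

Q = 9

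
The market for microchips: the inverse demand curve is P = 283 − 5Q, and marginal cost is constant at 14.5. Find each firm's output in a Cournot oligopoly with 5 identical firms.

In a 5-firm Cournot equilibrium, symmetry and the first-order condition give q = (283 − 14.5)/(30) = 8.95. So Q = 44.75 and P = 59.25.

q_i = 8.95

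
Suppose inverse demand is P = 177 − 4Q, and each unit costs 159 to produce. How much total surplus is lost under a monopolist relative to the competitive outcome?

Perfect competition: P = MC = 159, so 177 − 4Q = 159 and Q = 4.5.
A monopolist chooses Q where MR = MC. MR = 177 − 8Q; setting this equal to 159 gives Q = 2.25 and P = 168.
DWL is the triangle between Q = 2.25 and Q = 4.5: ½·(4.5 − 2.25)·(168 − 159) = 10.125.

DWL = 10.125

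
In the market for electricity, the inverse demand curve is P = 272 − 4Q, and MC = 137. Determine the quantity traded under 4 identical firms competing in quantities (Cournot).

Cournot with 4 identical firms: the symmetric best-response condition is 272 − 20q = 137. Each firm produces q = 6.75, total output Q = 27, price P = 164.

Q = 27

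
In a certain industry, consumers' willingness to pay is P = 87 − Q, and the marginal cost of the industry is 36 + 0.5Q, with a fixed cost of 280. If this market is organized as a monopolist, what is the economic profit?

Profit = 240.2

A monopolist chooses Q where MR = MC. MR = 87 − 2Q; setting this equal to 36 + 0.5Q gives Q = 20.4 and P = 66.6.
Profit = 66.6·20.4 − (36·20.4 + ½·0.5·20.4²) − 280 = 240.2.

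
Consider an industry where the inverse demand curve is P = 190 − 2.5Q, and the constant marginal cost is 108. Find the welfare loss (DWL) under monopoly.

DWL = 336.2

Under competition P = MC = 108, so Q = (190 − 108)/2.5 = 32.8.
Monopoly sets MR = MC: 190 − 5Q = 108 ⇒ Q = 16.4, P = 190 − 2.5·16.4 = 149.
DWL is the triangle between Q = 16.4 and Q = 32.8: ½·(32.8 − 16.4)·(149 − 108) = 336.2.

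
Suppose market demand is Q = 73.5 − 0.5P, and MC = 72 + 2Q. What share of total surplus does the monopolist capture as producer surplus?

Inverting demand: P = 147 − 2Q.
A monopolist chooses Q where MR = MC. MR = 147 − 4Q; setting this equal to 72 + 2Q gives Q = 12.5 and P = 122.
CS = ½·(147 − 122)·12.5 = 156.25.
PS = P·Q − VC(Q) = 122·12.5 − (72·12.5 + ½·2·12.5²) = 468.75.
Share captured = PS/TS = 468.75/625 = 0.75.

PS/TS = 0.75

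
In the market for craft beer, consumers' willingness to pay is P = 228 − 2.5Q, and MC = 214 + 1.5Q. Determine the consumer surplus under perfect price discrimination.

CS = 0

Under first-degree price discrimination the firm charges each unit its demand price and produces up to where P = MC, i.e. Q = 3.5. Consumer surplus is zero; producer surplus equals total surplus.
CS = 0.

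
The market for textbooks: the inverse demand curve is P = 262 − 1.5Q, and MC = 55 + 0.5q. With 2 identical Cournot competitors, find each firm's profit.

In a 2-firm Cournot equilibrium, symmetry and the first-order condition give q = (262 − 55)/(5) = 41.4. So Q = 82.8 and P = 137.8.
Each firm's profit = 137.8·41.4 − (55·41.4 + ½·0.5·41.4²) = 2999.43.

π_i = 2999.43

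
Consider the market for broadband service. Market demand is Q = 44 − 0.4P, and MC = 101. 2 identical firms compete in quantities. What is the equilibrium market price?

Inverting demand: P = 110 − 2.5Q.
With 2 symmetric Cournot firms, each firm's FOC gives 110 − 7.5q = 101, so q = 1.2, Q = 2·1.2 = 2.4, and P = 104.

P = 104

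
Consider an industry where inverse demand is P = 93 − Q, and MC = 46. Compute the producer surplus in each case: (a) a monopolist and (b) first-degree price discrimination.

Monopoly: PS = 552.25; Perfect PD: PS = 1104.5

Monopoly sets MR = MC: 93 − 2Q = 46 ⇒ Q = 23.5, P = 93 − 23.5 = 69.5.
PS = (69.5 − 46)·23.5 = 552.25.
A perfectly discriminating monopolist sells every unit with P(Q) ≥ MC(Q), so output equals the competitive quantity Q = 47. Each buyer pays their reservation price, so CS = 0 and the firm captures all surplus.
PS = ½·(93 − 46)·47 = 1104.5.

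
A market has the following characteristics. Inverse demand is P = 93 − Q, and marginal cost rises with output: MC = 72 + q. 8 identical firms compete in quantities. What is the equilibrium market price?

With 8 symmetric Cournot firms, each firm's FOC gives 93 − 9q = 72 + q, so q = 2.1, Q = 8·2.1 = 16.8, and P = 76.2.

P = 76.2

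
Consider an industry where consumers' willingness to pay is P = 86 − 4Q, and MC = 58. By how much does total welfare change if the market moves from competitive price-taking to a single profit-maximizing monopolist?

TS falls by 24.5

Perfect competition: P = MC = 58, so 86 − 4Q = 58 and Q = 7.
CS = ½·(86 − 58)·7 = 98; PS = (58 − 58)·7 = 0; TS = 98.
The monopolist equates marginal revenue to marginal cost: 86 − 8Q = 58, so Q = 3.5. From demand, P = 72.
CS = ½·(86 − 72)·3.5 = 24.5; PS = (72 − 58)·3.5 = 49; TS = 73.5.
Change in total welfare: 73.5 − 98 = −24.5.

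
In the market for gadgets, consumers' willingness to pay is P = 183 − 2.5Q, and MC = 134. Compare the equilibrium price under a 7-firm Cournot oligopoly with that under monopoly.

With 7 symmetric Cournot firms, each firm's FOC gives 183 − 20q = 134, so q = 2.45, Q = 7·2.45 = 17.15, and P = 140.125.
A monopolist chooses Q where MR = MC. MR = 183 − 5Q; setting this equal to 134 gives Q = 9.8 and P = 158.5.

Cournot: P = 140.125; Monopoly: P = 158.5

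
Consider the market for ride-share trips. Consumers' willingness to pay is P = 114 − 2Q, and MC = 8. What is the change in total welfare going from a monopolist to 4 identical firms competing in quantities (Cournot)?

The monopolist equates marginal revenue to marginal cost: 114 − 4Q = 8, so Q = 26.5. From demand, P = 61.
CS = ½·(114 − 61)·26.5 = 702.25; PS = (61 − 8)·26.5 = 1404.5; TS = 2106.75.
In a 4-firm Cournot equilibrium, symmetry and the first-order condition give q = (114 − 8)/(10) = 10.6. So Q = 42.4 and P = 29.2.
CS = ½·(114 − 29.2)·42.4 = 1797.76; PS = (29.2 − 8)·42.4 = 898.88; TS = 2696.64.
Change in total welfare: 2696.64 − 2106.75 = 589.89.

Total welfare rises by 589.89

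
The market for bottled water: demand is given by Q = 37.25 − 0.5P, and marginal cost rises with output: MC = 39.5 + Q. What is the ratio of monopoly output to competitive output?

Inverting demand: P = 74.5 − 2Q.
A monopolist chooses Q where MR = MC. MR = 74.5 − 4Q; setting this equal to 39.5 + Q gives Q = 7 and P = 60.5.
Under competition P = MC: 74.5 − 2Q = 39.5 + Q ⇒ Q = 35/3, P = 307/6.
Ratio Q_m/Q_c = 7/(35/3) = 0.6.

Q_m/Q_c = 0.6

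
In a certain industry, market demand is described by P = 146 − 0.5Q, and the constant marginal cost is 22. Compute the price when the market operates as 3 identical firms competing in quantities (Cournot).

With 3 symmetric Cournot firms, each firm's FOC gives 146 − 2q = 22, so q = 62, Q = 3·62 = 186, and P = 53.

P = 53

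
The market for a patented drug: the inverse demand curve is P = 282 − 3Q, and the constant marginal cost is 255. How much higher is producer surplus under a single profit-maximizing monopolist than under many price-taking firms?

Producer surplus rises by 60.75

Competitive firms price at marginal cost: P = 255, giving Q = 9.
PS = (255 − 255)·9 = 0.
The monopolist equates marginal revenue to marginal cost: 282 − 6Q = 255, so Q = 4.5. From demand, P = 268.5.
PS = (268.5 − 255)·4.5 = 60.75.
Change in producer surplus: 60.75 − 0 = 60.75.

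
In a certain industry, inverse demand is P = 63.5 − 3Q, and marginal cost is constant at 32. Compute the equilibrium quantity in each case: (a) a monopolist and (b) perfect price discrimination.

Monopoly: Q = 5.25; Perfect PD: Q = 10.5

The monopolist equates marginal revenue to marginal cost: 63.5 − 6Q = 32, so Q = 5.25. From demand, P = 47.75.
A perfectly discriminating monopolist sells every unit with P(Q) ≥ MC(Q), so output equals the competitive quantity Q = 10.5. Each buyer pays their reservation price, so CS = 0 and the firm captures all surplus.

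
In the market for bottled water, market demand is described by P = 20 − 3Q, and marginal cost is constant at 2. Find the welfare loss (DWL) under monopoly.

Competitive firms price at marginal cost: P = 2, giving Q = 6.
The monopolist equates marginal revenue to marginal cost: 20 − 6Q = 2, so Q = 3. From demand, P = 11.
DWL is the triangle between Q = 3 and Q = 6: ½·(6 − 3)·(11 − 2) = 13.5.

DWL = 13.5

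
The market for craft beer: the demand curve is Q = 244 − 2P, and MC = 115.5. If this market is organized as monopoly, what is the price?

P = 118.75

Inverting demand: P = 122 − 0.5Q.
A monopolist chooses Q where MR = MC. MR = 122 − Q; setting this equal to 115.5 gives Q = 6.5 and P = 118.75.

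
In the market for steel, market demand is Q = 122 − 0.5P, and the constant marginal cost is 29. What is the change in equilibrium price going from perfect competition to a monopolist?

Inverting demand: P = 244 − 2Q.
Perfect competition: P = MC = 29, so 244 − 2Q = 29 and Q = 107.5.
Monopoly sets MR = MC: 244 − 4Q = 29 ⇒ Q = 53.75, P = 244 − 2·53.75 = 136.5.
Change in equilibrium price: 136.5 − 29 = 107.5.

P rises by 107.5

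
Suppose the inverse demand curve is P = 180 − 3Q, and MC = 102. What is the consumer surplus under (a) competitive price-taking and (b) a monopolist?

Competition: CS = 1014; Monopoly: CS = 253.5

Perfect competition: P = MC = 102, so 180 − 3Q = 102 and Q = 26.
CS = ½·(180 − 102)·26 = 1014.
The monopolist equates marginal revenue to marginal cost: 180 − 6Q = 102, so Q = 13. From demand, P = 141.
CS = ½·(180 − 141)·13 = 253.5.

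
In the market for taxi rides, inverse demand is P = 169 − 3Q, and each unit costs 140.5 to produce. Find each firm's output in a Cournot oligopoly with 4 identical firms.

Cournot with 4 identical firms: the symmetric best-response condition is 169 − 15q = 140.5. Each firm produces q = 1.9, total output Q = 7.6, price P = 146.2.

q_i = 1.9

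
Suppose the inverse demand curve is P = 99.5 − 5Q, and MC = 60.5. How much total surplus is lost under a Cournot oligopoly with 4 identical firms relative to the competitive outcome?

DWL = 6.084

Under competition P = MC = 60.5, so Q = (99.5 − 60.5)/5 = 7.8.
Cournot with 4 identical firms: the symmetric best-response condition is 99.5 − 25q = 60.5. Each firm produces q = 1.56, total output Q = 6.24, price P = 68.3.
DWL is the triangle between Q = 6.24 and Q = 7.8: ½·(7.8 − 6.24)·(68.3 − 60.5) = 6.084.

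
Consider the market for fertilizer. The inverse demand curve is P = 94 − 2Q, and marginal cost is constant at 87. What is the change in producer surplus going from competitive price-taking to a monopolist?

Producer surplus rises by 6.125

Perfect competition: P = MC = 87, so 94 − 2Q = 87 and Q = 3.5.
PS = (87 − 87)·3.5 = 0.
The monopolist equates marginal revenue to marginal cost: 94 − 4Q = 87, so Q = 1.75. From demand, P = 90.5.
PS = (90.5 − 87)·1.75 = 6.125.
Change in producer surplus: 6.125 − 0 = 6.125.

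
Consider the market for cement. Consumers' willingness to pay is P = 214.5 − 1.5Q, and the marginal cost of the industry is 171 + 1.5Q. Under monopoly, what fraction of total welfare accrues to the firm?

Monopoly sets MR = MC: 214.5 − 3Q = 171 + 1.5Q ⇒ Q = 29/3, P = 214.5 − 1.5·29/3 = 200.
CS = ½·(214.5 − 200)·29/3 = 841/12.
PS = P·Q − VC(Q) = 200·29/3 − (171·29/3 + ½·1.5·(29/3)²) = 210.25.
Share captured = PS/TS = 210.25/(841/3) = 0.75.

PS/TS = 0.75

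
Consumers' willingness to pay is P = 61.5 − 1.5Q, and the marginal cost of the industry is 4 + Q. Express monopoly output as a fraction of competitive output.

Q_m/Q_c = 0.625

The monopolist equates marginal revenue to marginal cost: 61.5 − 3Q = 4 + Q, so Q = 14.375. From demand, P = 639/16.
Under competition P = MC: 61.5 − 1.5Q = 4 + Q ⇒ Q = 23, P = 27.
Ratio Q_m/Q_c = 14.375/23 = 0.625.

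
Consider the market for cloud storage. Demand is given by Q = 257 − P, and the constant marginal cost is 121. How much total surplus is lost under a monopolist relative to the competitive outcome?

DWL = 2312

Inverting demand: P = 257 − Q.
Competitive firms price at marginal cost: P = 121, giving Q = 136.
A monopolist chooses Q where MR = MC. MR = 257 − 2Q; setting this equal to 121 gives Q = 68 and P = 189.
DWL is the triangle between Q = 68 and Q = 136: ½·(136 − 68)·(189 − 121) = 2312.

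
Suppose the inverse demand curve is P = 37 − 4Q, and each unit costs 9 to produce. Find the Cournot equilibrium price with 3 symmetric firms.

P = 16

Cournot with 3 identical firms: the symmetric best-response condition is 37 − 16q = 9. Each firm produces q = 1.75, total output Q = 5.25, price P = 16.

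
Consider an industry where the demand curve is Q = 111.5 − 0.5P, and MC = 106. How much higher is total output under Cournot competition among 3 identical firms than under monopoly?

Inverting demand: P = 223 − 2Q.
Monopoly sets MR = MC: 223 − 4Q = 106 ⇒ Q = 29.25, P = 223 − 2·29.25 = 164.5.
Cournot with 3 identical firms: the symmetric best-response condition is 223 − 8q = 106. Each firm produces q = 14.625, total output Q = 43.875, price P = 135.25.
Change in total output: 43.875 − 29.25 = 14.625.

Total output rises by 14.625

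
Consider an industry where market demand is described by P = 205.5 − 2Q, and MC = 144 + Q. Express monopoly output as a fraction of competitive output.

The monopolist equates marginal revenue to marginal cost: 205.5 − 4Q = 144 + Q, so Q = 12.3. From demand, P = 180.9.
Under competition P = MC: 205.5 − 2Q = 144 + Q ⇒ Q = 20.5, P = 164.5.
Ratio Q_m/Q_c = 12.3/20.5 = 0.6.

Q_m/Q_c = 0.6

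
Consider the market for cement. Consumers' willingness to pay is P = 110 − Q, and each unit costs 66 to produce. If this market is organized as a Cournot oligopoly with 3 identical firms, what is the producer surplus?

In a 3-firm Cournot equilibrium, symmetry and the first-order condition give q = (110 − 66)/(4) = 11. So Q = 33 and P = 77.
PS = (77 − 66)·33 = 363.

PS = 363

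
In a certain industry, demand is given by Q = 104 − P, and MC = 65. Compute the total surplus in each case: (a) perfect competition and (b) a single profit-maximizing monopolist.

Inverting demand: P = 104 − Q.
Under competition P = MC = 65, so Q = (104 − 65)/1 = 39.
CS = ½·(104 − 65)·39 = 760.5; PS = (65 − 65)·39 = 0; TS = 760.5.
The monopolist equates marginal revenue to marginal cost: 104 − 2Q = 65, so Q = 19.5. From demand, P = 84.5.
CS = ½·(104 − 84.5)·19.5 = 190.125; PS = (84.5 − 65)·19.5 = 380.25; TS = 570.375.

Competition: TS = 760.5; Monopoly: TS = 570.375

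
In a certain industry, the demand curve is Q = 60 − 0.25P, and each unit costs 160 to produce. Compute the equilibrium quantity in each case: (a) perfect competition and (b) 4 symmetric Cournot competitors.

Inverting demand: P = 240 − 4Q.
Competitive firms price at marginal cost: P = 160, giving Q = 20.
With 4 symmetric Cournot firms, each firm's FOC gives 240 − 20q = 160, so q = 4, Q = 4·4 = 16, and P = 176.

Competition: Q = 20; Cournot: Q = 16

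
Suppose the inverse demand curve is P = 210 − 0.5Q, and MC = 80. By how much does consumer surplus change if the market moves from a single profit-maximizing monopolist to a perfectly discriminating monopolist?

The monopolist equates marginal revenue to marginal cost: 210 − Q = 80, so Q = 130. From demand, P = 145.
CS = ½·(210 − 145)·130 = 4225.
A perfectly discriminating monopolist sells every unit with P(Q) ≥ MC(Q), so output equals the competitive quantity Q = 260. Each buyer pays their reservation price, so CS = 0 and the firm captures all surplus.
CS = 0.
Change in consumer surplus: 0 − 4225 = −4225.

CS falls by 4225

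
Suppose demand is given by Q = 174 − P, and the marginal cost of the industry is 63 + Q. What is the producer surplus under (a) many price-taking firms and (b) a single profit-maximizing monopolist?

Inverting demand: P = 174 − Q.
Competitive equilibrium sets price equal to marginal cost: 174 − Q = 63 + Q, so Q = 55.5 and P = 118.5.
PS = P·Q − VC(Q) = 118.5·55.5 − (63·55.5 + ½·1·55.5²) = 1540.125.
A monopolist chooses Q where MR = MC. MR = 174 − 2Q; setting this equal to 63 + Q gives Q = 37 and P = 137.
PS = P·Q − VC(Q) = 137·37 − (63·37 + ½·1·37²) = 2053.5.

Competition: PS = 1540.125; Monopoly: PS = 2053.5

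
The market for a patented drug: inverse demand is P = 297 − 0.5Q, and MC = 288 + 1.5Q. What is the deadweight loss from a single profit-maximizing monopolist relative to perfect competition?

Competitive equilibrium sets price equal to marginal cost: 297 − 0.5Q = 288 + 1.5Q, so Q = 4.5 and P = 294.75.
Monopoly sets MR = MC: 297 − Q = 288 + 1.5Q ⇒ Q = 3.6, P = 297 − 0.5·3.6 = 295.2.
CS = ½·(297 − 294.75)·4.5 = 81/16; PS = (294.75·4.5 − 288·4.5 − ½·1.5·4.5²) = 243/16; TS = 20.25.
CS = ½·(297 − 295.2)·3.6 = 3.24; PS = (295.2·3.6 − 288·3.6 − ½·1.5·3.6²) = 16.2; TS = 19.44.
DWL = 20.25 − 19.44 = 0.81.

DWL = 0.81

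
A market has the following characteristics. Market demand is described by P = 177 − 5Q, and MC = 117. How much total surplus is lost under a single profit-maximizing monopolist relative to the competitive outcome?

DWL = 90

Competitive firms price at marginal cost: P = 117, giving Q = 12.
A monopolist chooses Q where MR = MC. MR = 177 − 10Q; setting this equal to 117 gives Q = 6 and P = 147.
DWL is the triangle between Q = 6 and Q = 12: ½·(12 − 6)·(147 − 117) = 90.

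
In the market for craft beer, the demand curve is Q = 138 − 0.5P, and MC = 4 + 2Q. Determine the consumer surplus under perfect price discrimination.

CS = 0

Inverting demand: P = 276 − 2Q.
A perfectly discriminating monopolist sells every unit with P(Q) ≥ MC(Q), so output equals the competitive quantity Q = 68. Each buyer pays their reservation price, so CS = 0 and the firm captures all surplus.
CS = 0.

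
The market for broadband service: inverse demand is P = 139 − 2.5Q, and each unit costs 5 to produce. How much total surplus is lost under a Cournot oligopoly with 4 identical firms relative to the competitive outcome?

DWL = 143.648

Under competition P = MC = 5, so Q = (139 − 5)/2.5 = 53.6.
Cournot with 4 identical firms: the symmetric best-response condition is 139 − 12.5q = 5. Each firm produces q = 10.72, total output Q = 42.88, price P = 31.8.
DWL is the triangle between Q = 42.88 and Q = 53.6: ½·(53.6 − 42.88)·(31.8 − 5) = 143.648.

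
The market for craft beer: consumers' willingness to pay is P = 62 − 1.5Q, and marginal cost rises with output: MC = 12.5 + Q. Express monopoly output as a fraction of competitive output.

Monopoly sets MR = MC: 62 − 3Q = 12.5 + Q ⇒ Q = 12.375, P = 62 − 1.5·12.375 = 695/16.
Under competition P = MC: 62 − 1.5Q = 12.5 + Q ⇒ Q = 19.8, P = 32.3.
Ratio Q_m/Q_c = 12.375/19.8 = 0.625.

Q_m/Q_c = 0.625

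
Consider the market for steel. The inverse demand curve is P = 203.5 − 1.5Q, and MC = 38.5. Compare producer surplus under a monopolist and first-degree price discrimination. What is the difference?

PS rises by 4537.5

Monopoly sets MR = MC: 203.5 − 3Q = 38.5 ⇒ Q = 55, P = 203.5 − 1.5·55 = 121.
PS = (121 − 38.5)·55 = 4537.5.
A perfectly discriminating monopolist sells every unit with P(Q) ≥ MC(Q), so output equals the competitive quantity Q = 110. Each buyer pays their reservation price, so CS = 0 and the firm captures all surplus.
PS = ½·(203.5 − 38.5)·110 = 9075.
Change in producer surplus: 9075 − 4537.5 = 4537.5.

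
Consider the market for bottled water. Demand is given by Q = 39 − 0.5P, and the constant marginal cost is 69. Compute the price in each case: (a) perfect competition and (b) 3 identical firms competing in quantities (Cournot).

Inverting demand: P = 78 − 2Q.
Competitive firms price at marginal cost: P = 69, giving Q = 4.5.
In a 3-firm Cournot equilibrium, symmetry and the first-order condition give q = (78 − 69)/(8) = 1.125. So Q = 3.375 and P = 71.25.

Competition: P = 69; Cournot: P = 71.25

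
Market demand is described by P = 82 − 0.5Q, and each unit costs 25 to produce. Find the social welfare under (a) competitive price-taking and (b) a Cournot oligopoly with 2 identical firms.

Competitive firms price at marginal cost: P = 25, giving Q = 114.
CS = ½·(82 − 25)·114 = 3249; PS = (25 − 25)·114 = 0; TS = 3249.
In a 2-firm Cournot equilibrium, symmetry and the first-order condition give q = (82 − 25)/(1.5) = 38. So Q = 76 and P = 44.
CS = ½·(82 − 44)·76 = 1444; PS = (44 − 25)·76 = 1444; TS = 2888.

Competition: TS = 3249; Cournot: TS = 2888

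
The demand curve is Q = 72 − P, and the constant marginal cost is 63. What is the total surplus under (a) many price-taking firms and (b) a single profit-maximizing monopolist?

Competition: TS = 40.5; Monopoly: TS = 30.375

Inverting demand: P = 72 − Q.
Under competition P = MC = 63, so Q = (72 − 63)/1 = 9.
CS = ½·(72 − 63)·9 = 40.5; PS = (63 − 63)·9 = 0; TS = 40.5.
Monopoly sets MR = MC: 72 − 2Q = 63 ⇒ Q = 4.5, P = 72 − 4.5 = 67.5.
CS = ½·(72 − 67.5)·4.5 = 10.125; PS = (67.5 − 63)·4.5 = 20.25; TS = 30.375.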